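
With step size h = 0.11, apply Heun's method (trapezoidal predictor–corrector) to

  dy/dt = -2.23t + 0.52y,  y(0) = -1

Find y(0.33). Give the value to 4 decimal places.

-1.3149

Heun: k1 = f(t_n, y_n); k2 = f(t_n + h, y_n + h·k1); y_{n+1} = y_n + (h/2)·(k1 + k2).
t=0.000000, y=-1.000000:
  k1 = f(0.000000, -1.000000) = -0.520000
  k2 = f(0.110000, -1.057200) = -0.795044
  y ← -1.000000 + (0.11/2)·(-0.520000 + (-0.795044)) = -1.072327
t=0.110000, y=-1.072327:
  k1 = f(0.110000, -1.072327) = -0.802910
  k2 = f(0.220000, -1.160648) = -1.094137
  y ← -1.072327 + (0.11/2)·(-0.802910 + (-1.094137)) = -1.176665
t=0.220000, y=-1.176665:
  k1 = f(0.220000, -1.176665) = -1.102466
  k2 = f(0.330000, -1.297936) = -1.410827
  y ← -1.176665 + (0.11/2)·(-1.102466 + (-1.410827)) = -1.314896
y(0.33) ≈ -1.3149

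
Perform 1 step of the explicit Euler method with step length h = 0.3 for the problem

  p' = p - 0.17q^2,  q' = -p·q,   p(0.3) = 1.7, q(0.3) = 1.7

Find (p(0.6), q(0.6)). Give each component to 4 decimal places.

Euler on (p,q): p_{n+1} = p_n + h·p', q_{n+1} = q_n + h·q'.
0.300000: (1.700000, 1.700000); f=(1.208700, -2.890000) → (2.062610, 0.833000)
(p(0.6), q(0.6)) ≈ (2.0626, 0.8330)

2.0626, 0.8330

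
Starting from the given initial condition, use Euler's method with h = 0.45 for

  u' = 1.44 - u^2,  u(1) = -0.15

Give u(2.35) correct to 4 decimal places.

1.2005

Euler: u_{n+1} = u_n + h·f(t_n, u_n).
t=1.000000, u=-0.150000: f=1.417500 → u ← -0.150000 + 0.45·1.417500 = 0.487875
t=1.450000, u=0.487875: f=1.201978 → u ← 0.487875 + 0.45·1.201978 = 1.028765
t=1.900000, u=1.028765: f=0.381642 → u ← 1.028765 + 0.45·0.381642 = 1.200504
u(2.35) ≈ 1.2005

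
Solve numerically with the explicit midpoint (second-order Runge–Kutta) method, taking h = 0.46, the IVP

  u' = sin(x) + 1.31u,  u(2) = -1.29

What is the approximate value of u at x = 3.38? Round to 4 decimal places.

-5.2272

Midpoint: k1 = f(x_n, u_n); k2 = f(x_n + h/2, u_n + (h/2)·k1); u_{n+1} = u_n + h·k2.
x=2.000000, u=-1.290000:
  k1 = f(2.000000, -1.290000) = -0.780603
  k2 = f(2.230000, -1.469539) = -1.134615
  u ← -1.290000 + 0.46·(-1.134615) = -1.811923
x=2.460000, u=-1.811923:
  k1 = f(2.460000, -1.811923) = -1.743589
  k2 = f(2.690000, -2.212948) = -2.462563
  u ← -1.811923 + 0.46·(-2.462563) = -2.944702
x=2.920000, u=-2.944702:
  k1 = f(2.920000, -2.944702) = -3.637776
  k2 = f(3.150000, -3.781391) = -4.962029
  u ← -2.944702 + 0.46·(-4.962029) = -5.227236
u(3.38) ≈ -5.2272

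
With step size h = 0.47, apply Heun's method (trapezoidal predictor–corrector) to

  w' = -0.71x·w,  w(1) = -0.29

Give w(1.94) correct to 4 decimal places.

Heun: k1 = f(x_n, w_n); k2 = f(x_n + h, w_n + h·k1); w_{n+1} = w_n + (h/2)·(k1 + k2).
x=1.000000, w=-0.290000:
  k1 = f(1.000000, -0.290000) = 0.205900
  k2 = f(1.470000, -0.193227) = 0.201671
  w ← -0.290000 + (0.47/2)·(0.205900 + 0.201671) = -0.194221
x=1.470000, w=-0.194221:
  k1 = f(1.470000, -0.194221) = 0.202708
  k2 = f(1.940000, -0.098948) = 0.136291
  w ← -0.194221 + (0.47/2)·(0.202708 + 0.136291) = -0.114556
w(1.94) ≈ -0.1146

-0.1146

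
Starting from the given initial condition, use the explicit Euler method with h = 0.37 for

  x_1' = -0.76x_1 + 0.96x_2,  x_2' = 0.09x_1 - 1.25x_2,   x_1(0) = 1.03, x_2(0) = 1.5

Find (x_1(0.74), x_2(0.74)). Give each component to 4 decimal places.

Euler on (x_1,x_2): x_1_{n+1} = x_1_n + h·x_1', x_2_{n+1} = x_2_n + h·x_2'.
0.000000: (1.030000, 1.500000); f=(0.657200, -1.782300) → (1.273164, 0.840549)
0.370000: (1.273164, 0.840549); f=(-0.160678, -0.936101) → (1.213713, 0.494191)
(x_1(0.74), x_2(0.74)) ≈ (1.2137, 0.4942)

1.2137, 0.4942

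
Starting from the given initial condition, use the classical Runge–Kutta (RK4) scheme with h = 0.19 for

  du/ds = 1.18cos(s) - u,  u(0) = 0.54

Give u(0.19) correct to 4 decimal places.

RK4: k1 = f(s_n, u_n); k2 = f(s_n + h/2, u_n + (h/2)·k1); k3 = f(s_n + h/2, u_n + (h/2)·k2); k4 = f(s_n + h, u_n + h·k3); u_{n+1} = u_n + (h/6)·(k1 + 2k2 + 2k3 + k4).
s=0.000000, u=0.540000:
  k1 = f(0.000000, 0.540000) = 0.640000
  k2 = f(0.095000, 0.600800) = 0.573879
  k3 = f(0.095000, 0.594519) = 0.580161
  k4 = f(0.190000, 0.650231) = 0.508534
  u ← 0.540000 + (0.19/6)·(k1 + 2k2 + 2k3 + k4) = 0.649459
u(0.19) ≈ 0.6495

0.6495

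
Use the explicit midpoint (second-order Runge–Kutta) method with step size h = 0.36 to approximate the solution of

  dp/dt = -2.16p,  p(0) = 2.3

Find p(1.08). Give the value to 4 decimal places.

0.3323

Midpoint: k1 = f(t_n, p_n); k2 = f(t_n + h/2, p_n + (h/2)·k1); p_{n+1} = p_n + h·k2.
t=0.000000, p=2.300000:
  k1 = f(0.000000, 2.300000) = -4.968000
  k2 = f(0.180000, 1.405760) = -3.036442
  p ← 2.300000 + 0.36·(-3.036442) = 1.206881
t=0.360000, p=1.206881:
  k1 = f(0.360000, 1.206881) = -2.606863
  k2 = f(0.540000, 0.737646) = -1.593315
  p ← 1.206881 + 0.36·(-1.593315) = 0.633288
t=0.720000, p=0.633288:
  k1 = f(0.720000, 0.633288) = -1.367902
  k2 = f(0.900000, 0.387065) = -0.836061
  p ← 0.633288 + 0.36·(-0.836061) = 0.332306
p(1.08) ≈ 0.3323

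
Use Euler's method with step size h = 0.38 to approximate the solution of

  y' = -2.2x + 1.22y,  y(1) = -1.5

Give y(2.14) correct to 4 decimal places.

-9.6535

Euler: y_{n+1} = y_n + h·f(x_n, y_n).
x=1.000000, y=-1.500000: f=-4.030000 → y ← -1.500000 + 0.38·(-4.030000) = -3.031400
x=1.380000, y=-3.031400: f=-6.734308 → y ← -3.031400 + 0.38·(-6.734308) = -5.590437
x=1.760000, y=-5.590437: f=-10.692333 → y ← -5.590437 + 0.38·(-10.692333) = -9.653524
y(2.14) ≈ -9.6535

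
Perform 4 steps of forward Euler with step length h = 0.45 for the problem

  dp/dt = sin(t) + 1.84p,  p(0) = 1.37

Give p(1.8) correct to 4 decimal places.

Euler: p_{n+1} = p_n + h·f(t_n, p_n).
t=0.000000, p=1.370000: f=2.520800 → p ← 1.370000 + 0.45·2.520800 = 2.504360
t=0.450000, p=2.504360: f=5.042988 → p ← 2.504360 + 0.45·5.042988 = 4.773705
t=0.900000, p=4.773705: f=9.566943 → p ← 4.773705 + 0.45·9.566943 = 9.078829
t=1.350000, p=9.078829: f=17.680769 → p ← 9.078829 + 0.45·17.680769 = 17.035175
p(1.8) ≈ 17.0352

17.0352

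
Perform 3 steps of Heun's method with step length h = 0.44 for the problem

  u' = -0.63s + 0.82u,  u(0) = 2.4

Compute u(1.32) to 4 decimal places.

6.1926

Heun: k1 = f(s_n, u_n); k2 = f(s_n + h, u_n + h·k1); u_{n+1} = u_n + (h/2)·(k1 + k2).
s=0.000000, u=2.400000:
  k1 = f(0.000000, 2.400000) = 1.968000
  k2 = f(0.440000, 3.265920) = 2.400854
  u ← 2.400000 + (0.44/2)·(1.968000 + 2.400854) = 3.361148
s=0.440000, u=3.361148:
  k1 = f(0.440000, 3.361148) = 2.478941
  k2 = f(0.880000, 4.451882) = 3.096143
  u ← 3.361148 + (0.44/2)·(2.478941 + 3.096143) = 4.587667
s=0.880000, u=4.587667:
  k1 = f(0.880000, 4.587667) = 3.207487
  k2 = f(1.320000, 5.998961) = 4.087548
  u ← 4.587667 + (0.44/2)·(3.207487 + 4.087548) = 6.192574
u(1.32) ≈ 6.1926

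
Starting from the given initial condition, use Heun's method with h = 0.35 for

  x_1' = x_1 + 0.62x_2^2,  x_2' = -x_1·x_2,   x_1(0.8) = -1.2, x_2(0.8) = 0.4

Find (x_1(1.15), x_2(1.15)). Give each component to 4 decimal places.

Heun on (x_1,x_2): k1 = f(s_n, state_n); k2 = f(s_n + h, state_n + h·k1); state_{n+1} = state_n + (h/2)·(k1 + k2).
0.800000: (-1.200000, 0.400000)
  k1 = (-1.100800, 0.480000)
  predictor → (-1.585280, 0.568000)
  k2 = (-1.385253, 0.900439)
  → (-1.635059, 0.641577)
(x_1(1.15), x_2(1.15)) ≈ (-1.6351, 0.6416)

-1.6351, 0.6416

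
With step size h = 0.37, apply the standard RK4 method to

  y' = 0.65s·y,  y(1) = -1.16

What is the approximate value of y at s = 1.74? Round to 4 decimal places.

RK4: k1 = f(s_n, y_n); k2 = f(s_n + h/2, y_n + (h/2)·k1); k3 = f(s_n + h/2, y_n + (h/2)·k2); k4 = f(s_n + h, y_n + h·k3); y_{n+1} = y_n + (h/6)·(k1 + 2k2 + 2k3 + k4).
s=1.000000, y=-1.160000:
  k1 = f(1.000000, -1.160000) = -0.754000
  k2 = f(1.185000, -1.299490) = -1.000932
  k3 = f(1.185000, -1.345172) = -1.036119
  k4 = f(1.370000, -1.543364) = -1.374366
  y ← -1.160000 + (0.37/6)·(k1 + 2k2 + 2k3 + k4) = -1.542486
s=1.370000, y=-1.542486:
  k1 = f(1.370000, -1.542486) = -1.373583
  k2 = f(1.555000, -1.796598) = -1.815912
  k3 = f(1.555000, -1.878429) = -1.898622
  k4 = f(1.740000, -2.244976) = -2.539068
  y ← -1.542486 + (0.37/6)·(k1 + 2k2 + 2k3 + k4) = -2.241892
y(1.74) ≈ -2.2419

-2.2419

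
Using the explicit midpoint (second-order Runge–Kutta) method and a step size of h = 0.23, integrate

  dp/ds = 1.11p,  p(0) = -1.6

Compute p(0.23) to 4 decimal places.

Midpoint: k1 = f(s_n, p_n); k2 = f(s_n + h/2, p_n + (h/2)·k1); p_{n+1} = p_n + h·k2.
s=0.000000, p=-1.600000:
  k1 = f(0.000000, -1.600000) = -1.776000
  k2 = f(0.115000, -1.804240) = -2.002706
  p ← -1.600000 + 0.23·(-2.002706) = -2.060622
p(0.23) ≈ -2.0606

-2.0606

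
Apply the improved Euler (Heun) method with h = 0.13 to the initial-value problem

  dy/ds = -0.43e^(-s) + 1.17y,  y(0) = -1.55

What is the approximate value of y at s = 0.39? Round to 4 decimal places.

-2.6210

Heun: k1 = f(s_n, y_n); k2 = f(s_n + h, y_n + h·k1); y_{n+1} = y_n + (h/2)·(k1 + k2).
s=0.000000, y=-1.550000:
  k1 = f(0.000000, -1.550000) = -2.243500
  k2 = f(0.130000, -1.841655) = -2.532317
  y ← -1.550000 + (0.13/2)·(-2.243500 + (-2.532317)) = -1.860428
s=0.130000, y=-1.860428:
  k1 = f(0.130000, -1.860428) = -2.554282
  k2 = f(0.260000, -2.192485) = -2.896759
  y ← -1.860428 + (0.13/2)·(-2.554282 + (-2.896759)) = -2.214746
s=0.260000, y=-2.214746:
  k1 = f(0.260000, -2.214746) = -2.922805
  k2 = f(0.390000, -2.594710) = -3.326946
  y ← -2.214746 + (0.13/2)·(-2.922805 + (-3.326946)) = -2.620980
y(0.39) ≈ -2.6210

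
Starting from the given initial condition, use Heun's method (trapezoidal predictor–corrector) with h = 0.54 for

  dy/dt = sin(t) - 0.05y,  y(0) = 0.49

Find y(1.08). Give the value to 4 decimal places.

Heun: k1 = f(t_n, y_n); k2 = f(t_n + h, y_n + h·k1); y_{n+1} = y_n + (h/2)·(k1 + k2).
t=0.000000, y=0.490000:
  k1 = f(0.000000, 0.490000) = -0.024500
  k2 = f(0.540000, 0.476770) = 0.490297
  y ← 0.490000 + (0.54/2)·(-0.024500 + 0.490297) = 0.615765
t=0.540000, y=0.615765:
  k1 = f(0.540000, 0.615765) = 0.483348
  k2 = f(1.080000, 0.876773) = 0.838119
  y ← 0.615765 + (0.54/2)·(0.483348 + 0.838119) = 0.972561
y(1.08) ≈ 0.9726

0.9726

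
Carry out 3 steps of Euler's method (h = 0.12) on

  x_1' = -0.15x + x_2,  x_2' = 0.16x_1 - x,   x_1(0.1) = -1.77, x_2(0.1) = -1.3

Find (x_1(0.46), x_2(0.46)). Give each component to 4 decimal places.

Euler on (x_1,x_2): x_1_{n+1} = x_1_n + h·x_1', x_2_{n+1} = x_2_n + h·x_2'.
0.100000: (-1.770000, -1.300000); f=(-1.315000, -0.383200) → (-1.927800, -1.345984)
0.220000: (-1.927800, -1.345984); f=(-1.378984, -0.528448) → (-2.093278, -1.409398)
0.340000: (-2.093278, -1.409398); f=(-1.460398, -0.674924) → (-2.268526, -1.490389)
(x_1(0.46), x_2(0.46)) ≈ (-2.2685, -1.4904)

-2.2685, -1.4904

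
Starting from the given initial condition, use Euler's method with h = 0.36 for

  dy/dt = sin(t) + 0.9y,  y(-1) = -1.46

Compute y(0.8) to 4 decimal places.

-7.3529

Euler: y_{n+1} = y_n + h·f(t_n, y_n).
t=-1.000000, y=-1.460000: f=-2.155471 → y ← -1.460000 + 0.36·(-2.155471) = -2.235970
t=-0.640000, y=-2.235970: f=-2.609568 → y ← -2.235970 + 0.36·(-2.609568) = -3.175414
t=-0.280000, y=-3.175414: f=-3.134228 → y ← -3.175414 + 0.36·(-3.134228) = -4.303736
t=0.080000, y=-4.303736: f=-3.793448 → y ← -4.303736 + 0.36·(-3.793448) = -5.669377
t=0.440000, y=-5.669377: f=-4.676500 → y ← -5.669377 + 0.36·(-4.676500) = -7.352918
y(0.8) ≈ -7.3529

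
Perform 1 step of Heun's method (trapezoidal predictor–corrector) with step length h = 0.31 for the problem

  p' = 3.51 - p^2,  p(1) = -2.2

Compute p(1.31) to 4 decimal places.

-2.9198

Heun: k1 = f(x_n, p_n); k2 = f(x_n + h, p_n + h·k1); p_{n+1} = p_n + (h/2)·(k1 + k2).
x=1.000000, p=-2.200000:
  k1 = f(1.000000, -2.200000) = -1.330000
  k2 = f(1.310000, -2.612300) = -3.314111
  p ← -2.200000 + (0.31/2)·(-1.330000 + (-3.314111)) = -2.919837
p(1.31) ≈ -2.9198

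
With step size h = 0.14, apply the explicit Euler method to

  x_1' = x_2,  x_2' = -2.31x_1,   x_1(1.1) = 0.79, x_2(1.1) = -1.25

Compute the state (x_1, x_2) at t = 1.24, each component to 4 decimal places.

0.6150, -1.5055

Euler on (x_1,x_2): x_1_{n+1} = x_1_n + h·x_1', x_2_{n+1} = x_2_n + h·x_2'.
1.100000: (0.790000, -1.250000); f=(-1.250000, -1.824900) → (0.615000, -1.505486)
(x_1(1.24), x_2(1.24)) ≈ (0.6150, -1.5055)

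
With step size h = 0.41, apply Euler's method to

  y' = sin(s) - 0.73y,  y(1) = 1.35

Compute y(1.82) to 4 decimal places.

Euler: y_{n+1} = y_n + h·f(s_n, y_n).
s=1.000000, y=1.350000: f=-0.144029 → y ← 1.350000 + 0.41·(-0.144029) = 1.290948
s=1.410000, y=1.290948: f=0.044708 → y ← 1.290948 + 0.41·0.044708 = 1.309278
y(1.82) ≈ 1.3093

1.3093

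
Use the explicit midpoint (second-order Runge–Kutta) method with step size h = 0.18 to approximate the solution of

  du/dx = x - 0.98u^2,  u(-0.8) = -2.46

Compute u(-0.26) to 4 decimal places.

Midpoint: k1 = f(x_n, u_n); k2 = f(x_n + h/2, u_n + (h/2)·k1); u_{n+1} = u_n + h·k2.
x=-0.800000, u=-2.460000:
  k1 = f(-0.800000, -2.460000) = -6.730568
  k2 = f(-0.710000, -3.065751) = -9.920853
  u ← -2.460000 + 0.18·(-9.920853) = -4.245754
x=-0.620000, u=-4.245754:
  k1 = f(-0.620000, -4.245754) = -18.285895
  k2 = f(-0.530000, -5.891484) = -34.545394
  u ← -4.245754 + 0.18·(-34.545394) = -10.463925
x=-0.440000, u=-10.463925:
  k1 = f(-0.440000, -10.463925) = -107.743842
  k2 = f(-0.350000, -20.160870) = -398.681476
  u ← -10.463925 + 0.18·(-398.681476) = -82.226590
u(-0.26) ≈ -82.2266

-82.2266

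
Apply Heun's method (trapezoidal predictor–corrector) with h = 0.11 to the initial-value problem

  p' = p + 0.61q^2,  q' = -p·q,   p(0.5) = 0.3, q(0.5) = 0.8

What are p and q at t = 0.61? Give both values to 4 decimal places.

Heun on (p,q): k1 = f(t_n, state_n); k2 = f(t_n + h, state_n + h·k1); state_{n+1} = state_n + (h/2)·(k1 + k2).
0.500000: (0.300000, 0.800000)
  k1 = (0.690400, -0.240000)
  predictor → (0.375944, 0.773600)
  k2 = (0.741003, -0.290830)
  → (0.378727, 0.770804)
(p(0.61), q(0.61)) ≈ (0.3787, 0.7708)

0.3787, 0.7708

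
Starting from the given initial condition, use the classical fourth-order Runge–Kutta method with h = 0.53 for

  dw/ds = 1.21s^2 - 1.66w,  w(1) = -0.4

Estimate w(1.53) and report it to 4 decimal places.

0.5681

RK4: k1 = f(s_n, w_n); k2 = f(s_n + h/2, w_n + (h/2)·k1); k3 = f(s_n + h/2, w_n + (h/2)·k2); k4 = f(s_n + h, w_n + h·k3); w_{n+1} = w_n + (h/6)·(k1 + 2k2 + 2k3 + k4).
s=1.000000, w=-0.400000:
  k1 = f(1.000000, -0.400000) = 1.874000
  k2 = f(1.265000, 0.096610) = 1.775900
  k3 = f(1.265000, 0.070613) = 1.819054
  k4 = f(1.530000, 0.564099) = 1.896085
  w ← -0.400000 + (0.53/6)·(k1 + 2k2 + 2k3 + k4) = 0.568133
w(1.53) ≈ 0.5681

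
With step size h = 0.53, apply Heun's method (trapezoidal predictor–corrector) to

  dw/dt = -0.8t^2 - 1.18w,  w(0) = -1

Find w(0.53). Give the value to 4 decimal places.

Heun: k1 = f(t_n, w_n); k2 = f(t_n + h, w_n + h·k1); w_{n+1} = w_n + (h/2)·(k1 + k2).
t=0.000000, w=-1.000000:
  k1 = f(0.000000, -1.000000) = 1.180000
  k2 = f(0.530000, -0.374600) = 0.217308
  w ← -1.000000 + (0.53/2)·(1.180000 + 0.217308) = -0.629713
w(0.53) ≈ -0.6297

-0.6297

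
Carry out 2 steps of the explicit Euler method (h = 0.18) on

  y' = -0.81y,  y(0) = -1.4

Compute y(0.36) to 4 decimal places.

Euler: y_{n+1} = y_n + h·f(t_n, y_n).
t=0.000000, y=-1.400000: f=1.134000 → y ← -1.400000 + 0.18·1.134000 = -1.195880
t=0.180000, y=-1.195880: f=0.968663 → y ← -1.195880 + 0.18·0.968663 = -1.021521
y(0.36) ≈ -1.0215

-1.0215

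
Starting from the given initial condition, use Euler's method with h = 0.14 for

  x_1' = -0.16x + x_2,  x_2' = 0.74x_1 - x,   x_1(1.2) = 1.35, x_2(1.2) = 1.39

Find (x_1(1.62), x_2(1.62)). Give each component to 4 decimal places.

1.8316, 1.2982

Euler on (x_1,x_2): x_1_{n+1} = x_1_n + h·x_1', x_2_{n+1} = x_2_n + h·x_2'.
1.200000: (1.350000, 1.390000); f=(1.198000, -0.201000) → (1.517720, 1.361860)
1.340000: (1.517720, 1.361860); f=(1.147460, -0.216887) → (1.678364, 1.331496)
1.480000: (1.678364, 1.331496); f=(1.094696, -0.238010) → (1.831622, 1.298174)
(x_1(1.62), x_2(1.62)) ≈ (1.8316, 1.2982)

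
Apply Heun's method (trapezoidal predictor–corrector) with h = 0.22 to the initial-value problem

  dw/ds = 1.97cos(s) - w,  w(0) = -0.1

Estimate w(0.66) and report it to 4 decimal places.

Heun: k1 = f(s_n, w_n); k2 = f(s_n + h, w_n + h·k1); w_{n+1} = w_n + (h/2)·(k1 + k2).
s=0.000000, w=-0.100000:
  k1 = f(0.000000, -0.100000) = 2.070000
  k2 = f(0.220000, 0.355400) = 1.567118
  w ← -0.100000 + (0.22/2)·(2.070000 + 1.567118) = 0.300083
s=0.220000, w=0.300083:
  k1 = f(0.220000, 0.300083) = 1.622435
  k2 = f(0.440000, 0.657019) = 1.125342
  w ← 0.300083 + (0.22/2)·(1.622435 + 1.125342) = 0.602338
s=0.440000, w=0.602338:
  k1 = f(0.440000, 0.602338) = 1.180022
  k2 = f(0.660000, 0.861943) = 0.694341
  w ← 0.602338 + (0.22/2)·(1.180022 + 0.694341) = 0.808518
w(0.66) ≈ 0.8085

0.8085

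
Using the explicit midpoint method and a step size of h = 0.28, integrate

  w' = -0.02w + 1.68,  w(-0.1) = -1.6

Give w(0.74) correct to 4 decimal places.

Midpoint: k1 = f(x_n, w_n); k2 = f(x_n + h/2, w_n + (h/2)·k1); w_{n+1} = w_n + h·k2.
x=-0.100000, w=-1.600000:
  k1 = f(-0.100000, -1.600000) = 1.712000
  k2 = f(0.040000, -1.360320) = 1.707206
  w ← -1.600000 + 0.28·1.707206 = -1.121982
x=0.180000, w=-1.121982:
  k1 = f(0.180000, -1.121982) = 1.702440
  k2 = f(0.320000, -0.883641) = 1.697673
  w ← -1.121982 + 0.28·1.697673 = -0.646634
x=0.460000, w=-0.646634:
  k1 = f(0.460000, -0.646634) = 1.692933
  k2 = f(0.600000, -0.409623) = 1.688192
  w ← -0.646634 + 0.28·1.688192 = -0.173940
w(0.74) ≈ -0.1739

-0.1739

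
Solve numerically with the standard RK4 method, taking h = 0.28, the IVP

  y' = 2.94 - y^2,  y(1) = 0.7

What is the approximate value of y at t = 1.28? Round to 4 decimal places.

RK4: k1 = f(t_n, y_n); k2 = f(t_n + h/2, y_n + (h/2)·k1); k3 = f(t_n + h/2, y_n + (h/2)·k2); k4 = f(t_n + h, y_n + h·k3); y_{n+1} = y_n + (h/6)·(k1 + 2k2 + 2k3 + k4).
t=1.000000, y=0.700000:
  k1 = f(1.000000, 0.700000) = 2.450000
  k2 = f(1.140000, 1.043000) = 1.852151
  k3 = f(1.140000, 0.959301) = 2.019741
  k4 = f(1.280000, 1.265528) = 1.338440
  y ← 0.700000 + (0.28/6)·(k1 + 2k2 + 2k3 + k4) = 1.238170
y(1.28) ≈ 1.2382

1.2382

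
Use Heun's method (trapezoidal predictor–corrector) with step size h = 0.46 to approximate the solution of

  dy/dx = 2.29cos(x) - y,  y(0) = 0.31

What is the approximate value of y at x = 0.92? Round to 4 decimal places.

Heun: k1 = f(x_n, y_n); k2 = f(x_n + h, y_n + h·k1); y_{n+1} = y_n + (h/2)·(k1 + k2).
x=0.000000, y=0.310000:
  k1 = f(0.000000, 0.310000) = 1.980000
  k2 = f(0.460000, 1.220800) = 0.831160
  y ← 0.310000 + (0.46/2)·(1.980000 + 0.831160) = 0.956567
x=0.460000, y=0.956567:
  k1 = f(0.460000, 0.956567) = 1.095393
  k2 = f(0.920000, 1.460448) = -0.073120
  y ← 0.956567 + (0.46/2)·(1.095393 + (-0.073120)) = 1.191690
y(0.92) ≈ 1.1917

1.1917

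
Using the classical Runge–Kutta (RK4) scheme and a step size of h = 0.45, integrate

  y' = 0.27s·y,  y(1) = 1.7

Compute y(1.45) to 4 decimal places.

RK4: k1 = f(s_n, y_n); k2 = f(s_n + h/2, y_n + (h/2)·k1); k3 = f(s_n + h/2, y_n + (h/2)·k2); k4 = f(s_n + h, y_n + h·k3); y_{n+1} = y_n + (h/6)·(k1 + 2k2 + 2k3 + k4).
s=1.000000, y=1.700000:
  k1 = f(1.000000, 1.700000) = 0.459000
  k2 = f(1.225000, 1.803275) = 0.596433
  k3 = f(1.225000, 1.834197) = 0.606661
  k4 = f(1.450000, 1.972997) = 0.772428
  y ← 1.700000 + (0.45/6)·(k1 + 2k2 + 2k3 + k4) = 1.972821
y(1.45) ≈ 1.9728

1.9728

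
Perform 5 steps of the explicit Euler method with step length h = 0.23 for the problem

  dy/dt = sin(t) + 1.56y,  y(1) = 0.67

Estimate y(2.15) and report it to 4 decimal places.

Euler: y_{n+1} = y_n + h·f(t_n, y_n).
t=1.000000, y=0.670000: f=1.886671 → y ← 0.670000 + 0.23·1.886671 = 1.103934
t=1.230000, y=1.103934: f=2.664626 → y ← 1.103934 + 0.23·2.664626 = 1.716798
t=1.460000, y=1.716798: f=3.672074 → y ← 1.716798 + 0.23·3.672074 = 2.561375
t=1.690000, y=2.561375: f=4.988649 → y ← 2.561375 + 0.23·4.988649 = 3.708765
t=1.920000, y=3.708765: f=6.725318 → y ← 3.708765 + 0.23·6.725318 = 5.255588
y(2.15) ≈ 5.2556

5.2556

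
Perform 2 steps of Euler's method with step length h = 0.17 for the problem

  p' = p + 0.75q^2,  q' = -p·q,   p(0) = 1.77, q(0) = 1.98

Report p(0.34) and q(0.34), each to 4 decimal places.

Euler on (p,q): p_{n+1} = p_n + h·p', q_{n+1} = q_n + h·q'.
0.000000: (1.770000, 1.980000); f=(4.710300, -3.504600) → (2.570751, 1.384218)
0.170000: (2.570751, 1.384218); f=(4.007796, -3.558480) → (3.252076, 0.779276)
(p(0.34), q(0.34)) ≈ (3.2521, 0.7793)

3.2521, 0.7793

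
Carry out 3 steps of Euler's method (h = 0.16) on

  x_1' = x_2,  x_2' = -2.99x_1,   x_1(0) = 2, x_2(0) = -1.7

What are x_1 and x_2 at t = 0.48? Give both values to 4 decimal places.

0.7456, -4.1068

Euler on (x_1,x_2): x_1_{n+1} = x_1_n + h·x_1', x_2_{n+1} = x_2_n + h·x_2'.
0.000000: (2.000000, -1.700000); f=(-1.700000, -5.980000) → (1.728000, -2.656800)
0.160000: (1.728000, -2.656800); f=(-2.656800, -5.166720) → (1.302912, -3.483475)
0.320000: (1.302912, -3.483475); f=(-3.483475, -3.895707) → (0.745556, -4.106788)
(x_1(0.48), x_2(0.48)) ≈ (0.7456, -4.1068)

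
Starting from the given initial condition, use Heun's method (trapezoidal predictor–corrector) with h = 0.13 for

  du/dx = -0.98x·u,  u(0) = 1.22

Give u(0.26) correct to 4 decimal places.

Heun: k1 = f(x_n, u_n); k2 = f(x_n + h, u_n + h·k1); u_{n+1} = u_n + (h/2)·(k1 + k2).
x=0.000000, u=1.220000:
  k1 = f(0.000000, 1.220000) = 0.000000
  k2 = f(0.130000, 1.220000) = -0.155428
  u ← 1.220000 + (0.13/2)·(0.000000 + (-0.155428)) = 1.209897
x=0.130000, u=1.209897:
  k1 = f(0.130000, 1.209897) = -0.154141
  k2 = f(0.260000, 1.189859) = -0.303176
  u ← 1.209897 + (0.13/2)·(-0.154141 + (-0.303176)) = 1.180172
u(0.26) ≈ 1.1802

1.1802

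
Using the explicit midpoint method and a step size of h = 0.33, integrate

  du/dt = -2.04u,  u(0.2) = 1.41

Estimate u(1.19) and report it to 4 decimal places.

0.2390

Midpoint: k1 = f(t_n, u_n); k2 = f(t_n + h/2, u_n + (h/2)·k1); u_{n+1} = u_n + h·k2.
t=0.200000, u=1.410000:
  k1 = f(0.200000, 1.410000) = -2.876400
  k2 = f(0.365000, 0.935394) = -1.908204
  u ← 1.410000 + 0.33·(-1.908204) = 0.780293
t=0.530000, u=0.780293:
  k1 = f(0.530000, 0.780293) = -1.591797
  k2 = f(0.695000, 0.517646) = -1.055998
  u ← 0.780293 + 0.33·(-1.055998) = 0.431813
t=0.860000, u=0.431813:
  k1 = f(0.860000, 0.431813) = -0.880899
  k2 = f(1.025000, 0.286465) = -0.584389
  u ← 0.431813 + 0.33·(-0.584389) = 0.238965
u(1.19) ≈ 0.2390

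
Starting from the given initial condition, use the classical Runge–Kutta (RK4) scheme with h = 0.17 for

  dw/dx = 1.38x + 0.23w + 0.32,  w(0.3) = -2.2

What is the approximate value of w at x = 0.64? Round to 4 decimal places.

-2.0375

RK4: k1 = f(x_n, w_n); k2 = f(x_n + h/2, w_n + (h/2)·k1); k3 = f(x_n + h/2, w_n + (h/2)·k2); k4 = f(x_n + h, w_n + h·k3); w_{n+1} = w_n + (h/6)·(k1 + 2k2 + 2k3 + k4).
x=0.300000, w=-2.200000:
  k1 = f(0.300000, -2.200000) = 0.228000
  k2 = f(0.385000, -2.180620) = 0.349757
  k3 = f(0.385000, -2.170271) = 0.352138
  k4 = f(0.470000, -2.140137) = 0.476369
  w ← -2.200000 + (0.17/6)·(k1 + 2k2 + 2k3 + k4) = -2.140269
x=0.470000, w=-2.140269:
  k1 = f(0.470000, -2.140269) = 0.476338
  k2 = f(0.555000, -2.099780) = 0.602951
  k3 = f(0.555000, -2.089018) = 0.605426
  k4 = f(0.640000, -2.037346) = 0.734610
  w ← -2.140269 + (0.17/6)·(k1 + 2k2 + 2k3 + k4) = -2.037484
w(0.64) ≈ -2.0375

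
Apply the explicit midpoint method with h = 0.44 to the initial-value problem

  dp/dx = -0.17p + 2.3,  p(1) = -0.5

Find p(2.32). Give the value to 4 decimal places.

2.3175

Midpoint: k1 = f(x_n, p_n); k2 = f(x_n + h/2, p_n + (h/2)·k1); p_{n+1} = p_n + h·k2.
x=1.000000, p=-0.500000:
  k1 = f(1.000000, -0.500000) = 2.385000
  k2 = f(1.220000, 0.024700) = 2.295801
  p ← -0.500000 + 0.44·2.295801 = 0.510152
x=1.440000, p=0.510152:
  k1 = f(1.440000, 0.510152) = 2.213274
  k2 = f(1.660000, 0.997073) = 2.130498
  p ← 0.510152 + 0.44·2.130498 = 1.447571
x=1.880000, p=1.447571:
  k1 = f(1.880000, 1.447571) = 2.053913
  k2 = f(2.100000, 1.899432) = 1.977097
  p ← 1.447571 + 0.44·1.977097 = 2.317494
p(2.32) ≈ 2.3175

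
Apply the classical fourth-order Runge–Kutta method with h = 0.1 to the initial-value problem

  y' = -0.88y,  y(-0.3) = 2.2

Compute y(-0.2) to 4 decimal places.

RK4: k1 = f(s_n, y_n); k2 = f(s_n + h/2, y_n + (h/2)·k1); k3 = f(s_n + h/2, y_n + (h/2)·k2); k4 = f(s_n + h, y_n + h·k3); y_{n+1} = y_n + (h/6)·(k1 + 2k2 + 2k3 + k4).
s=-0.300000, y=2.200000:
  k1 = f(-0.300000, 2.200000) = -1.936000
  k2 = f(-0.250000, 2.103200) = -1.850816
  k3 = f(-0.250000, 2.107459) = -1.854564
  k4 = f(-0.200000, 2.014544) = -1.772798
  y ← 2.200000 + (0.1/6)·(k1 + 2k2 + 2k3 + k4) = 2.014674
y(-0.2) ≈ 2.0147

2.0147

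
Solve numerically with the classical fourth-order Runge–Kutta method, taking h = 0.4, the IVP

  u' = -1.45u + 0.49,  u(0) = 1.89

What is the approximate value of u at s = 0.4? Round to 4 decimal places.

RK4: k1 = f(s_n, u_n); k2 = f(s_n + h/2, u_n + (h/2)·k1); k3 = f(s_n + h/2, u_n + (h/2)·k2); k4 = f(s_n + h, u_n + h·k3); u_{n+1} = u_n + (h/6)·(k1 + 2k2 + 2k3 + k4).
s=0.000000, u=1.890000:
  k1 = f(0.000000, 1.890000) = -2.250500
  k2 = f(0.200000, 1.439900) = -1.597855
  k3 = f(0.200000, 1.570429) = -1.787122
  k4 = f(0.400000, 1.175151) = -1.213969
  u ← 1.890000 + (0.4/6)·(k1 + 2k2 + 2k3 + k4) = 1.207705
u(0.4) ≈ 1.2077

1.2077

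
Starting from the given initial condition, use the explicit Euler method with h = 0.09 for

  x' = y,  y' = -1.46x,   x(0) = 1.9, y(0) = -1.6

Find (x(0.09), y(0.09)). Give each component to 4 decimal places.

1.7560, -1.8497

Euler on (x,y): x_{n+1} = x_n + h·x', y_{n+1} = y_n + h·y'.
0.000000: (1.900000, -1.600000); f=(-1.600000, -2.774000) → (1.756000, -1.849660)
(x(0.09), y(0.09)) ≈ (1.7560, -1.8497)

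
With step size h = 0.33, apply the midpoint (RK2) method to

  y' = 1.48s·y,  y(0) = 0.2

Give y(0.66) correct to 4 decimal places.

Midpoint: k1 = f(s_n, y_n); k2 = f(s_n + h/2, y_n + (h/2)·k1); y_{n+1} = y_n + h·k2.
s=0.000000, y=0.200000:
  k1 = f(0.000000, 0.200000) = 0.000000
  k2 = f(0.165000, 0.200000) = 0.048840
  y ← 0.200000 + 0.33·0.048840 = 0.216117
s=0.330000, y=0.216117:
  k1 = f(0.330000, 0.216117) = 0.105552
  k2 = f(0.495000, 0.233533) = 0.171086
  y ← 0.216117 + 0.33·0.171086 = 0.272576
y(0.66) ≈ 0.2726

0.2726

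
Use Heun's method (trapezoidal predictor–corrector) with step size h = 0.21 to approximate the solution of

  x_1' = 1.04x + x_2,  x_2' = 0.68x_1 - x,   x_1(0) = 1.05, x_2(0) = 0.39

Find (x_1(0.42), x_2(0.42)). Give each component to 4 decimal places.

Heun on (x_1,x_2): k1 = f(x_n, state_n); k2 = f(x_n + h, state_n + h·k1); state_{n+1} = state_n + (h/2)·(k1 + k2).
0.000000: (1.050000, 0.390000)
  k1 = (0.390000, 0.714000)
  predictor → (1.131900, 0.539940)
  k2 = (0.758340, 0.559692)
  → (1.170576, 0.523738)
0.210000: (1.170576, 0.523738)
  k1 = (0.742138, 0.585991)
  predictor → (1.326425, 0.646796)
  k2 = (1.083596, 0.481969)
  → (1.362278, 0.635873)
(x_1(0.42), x_2(0.42)) ≈ (1.3623, 0.6359)

1.3623, 0.6359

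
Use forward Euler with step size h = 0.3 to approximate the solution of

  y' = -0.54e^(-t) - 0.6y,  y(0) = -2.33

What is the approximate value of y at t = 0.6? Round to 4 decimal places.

-1.8195

Euler: y_{n+1} = y_n + h·f(t_n, y_n).
t=0.000000, y=-2.330000: f=0.858000 → y ← -2.330000 + 0.3·0.858000 = -2.072600
t=0.300000, y=-2.072600: f=0.843518 → y ← -2.072600 + 0.3·0.843518 = -1.819545
y(0.6) ≈ -1.8195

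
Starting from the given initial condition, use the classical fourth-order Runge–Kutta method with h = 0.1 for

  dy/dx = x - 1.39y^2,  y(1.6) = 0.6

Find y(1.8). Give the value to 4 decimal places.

0.8013

RK4: k1 = f(x_n, y_n); k2 = f(x_n + h/2, y_n + (h/2)·k1); k3 = f(x_n + h/2, y_n + (h/2)·k2); k4 = f(x_n + h, y_n + h·k3); y_{n+1} = y_n + (h/6)·(k1 + 2k2 + 2k3 + k4).
x=1.600000, y=0.600000:
  k1 = f(1.600000, 0.600000) = 1.099600
  k2 = f(1.650000, 0.654980) = 1.053692
  k3 = f(1.650000, 0.652685) = 1.057864
  k4 = f(1.700000, 0.705786) = 1.007593
  y ← 0.600000 + (0.1/6)·(k1 + 2k2 + 2k3 + k4) = 0.705505
x=1.700000, y=0.705505:
  k1 = f(1.700000, 0.705505) = 1.008145
  k2 = f(1.750000, 0.755912) = 0.955749
  k3 = f(1.750000, 0.753293) = 0.961245
  k4 = f(1.800000, 0.801630) = 0.906772
  y ← 0.705505 + (0.1/6)·(k1 + 2k2 + 2k3 + k4) = 0.801320
y(1.8) ≈ 0.8013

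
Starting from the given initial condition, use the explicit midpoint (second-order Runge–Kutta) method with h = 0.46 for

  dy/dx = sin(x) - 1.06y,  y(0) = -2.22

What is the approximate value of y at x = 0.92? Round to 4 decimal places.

-0.5755

Midpoint: k1 = f(x_n, y_n); k2 = f(x_n + h/2, y_n + (h/2)·k1); y_{n+1} = y_n + h·k2.
x=0.000000, y=-2.220000:
  k1 = f(0.000000, -2.220000) = 2.353200
  k2 = f(0.230000, -1.678764) = 2.007467
  y ← -2.220000 + 0.46·2.007467 = -1.296565
x=0.460000, y=-1.296565:
  k1 = f(0.460000, -1.296565) = 1.818307
  k2 = f(0.690000, -0.878354) = 1.567593
  y ← -1.296565 + 0.46·1.567593 = -0.575472
y(0.92) ≈ -0.5755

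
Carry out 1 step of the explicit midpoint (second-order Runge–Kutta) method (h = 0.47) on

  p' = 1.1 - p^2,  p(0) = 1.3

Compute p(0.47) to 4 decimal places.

1.1831

Midpoint: k1 = f(x_n, p_n); k2 = f(x_n + h/2, p_n + (h/2)·k1); p_{n+1} = p_n + h·k2.
x=0.000000, p=1.300000:
  k1 = f(0.000000, 1.300000) = -0.590000
  k2 = f(0.235000, 1.161350) = -0.248734
  p ← 1.300000 + 0.47·(-0.248734) = 1.183095
p(0.47) ≈ 1.1831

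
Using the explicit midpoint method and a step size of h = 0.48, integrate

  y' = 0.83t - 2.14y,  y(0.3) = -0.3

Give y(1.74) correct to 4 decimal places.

Midpoint: k1 = f(t_n, y_n); k2 = f(t_n + h/2, y_n + (h/2)·k1); y_{n+1} = y_n + h·k2.
t=0.300000, y=-0.300000:
  k1 = f(0.300000, -0.300000) = 0.891000
  k2 = f(0.540000, -0.086160) = 0.632582
  y ← -0.300000 + 0.48·0.632582 = 0.003640
t=0.780000, y=0.003640:
  k1 = f(0.780000, 0.003640) = 0.639611
  k2 = f(1.020000, 0.157146) = 0.510307
  y ← 0.003640 + 0.48·0.510307 = 0.248587
t=1.260000, y=0.248587:
  k1 = f(1.260000, 0.248587) = 0.513824
  k2 = f(1.500000, 0.371905) = 0.449124
  y ← 0.248587 + 0.48·0.449124 = 0.464166
y(1.74) ≈ 0.4642

0.4642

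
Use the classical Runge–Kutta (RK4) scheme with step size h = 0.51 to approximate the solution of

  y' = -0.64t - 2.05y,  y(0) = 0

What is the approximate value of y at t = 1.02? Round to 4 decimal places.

-0.1859

RK4: k1 = f(t_n, y_n); k2 = f(t_n + h/2, y_n + (h/2)·k1); k3 = f(t_n + h/2, y_n + (h/2)·k2); k4 = f(t_n + h, y_n + h·k3); y_{n+1} = y_n + (h/6)·(k1 + 2k2 + 2k3 + k4).
t=0.000000, y=0.000000:
  k1 = f(0.000000, 0.000000) = 0.000000
  k2 = f(0.255000, 0.000000) = -0.163200
  k3 = f(0.255000, -0.041616) = -0.077887
  k4 = f(0.510000, -0.039722) = -0.244969
  y ← 0.000000 + (0.51/6)·(k1 + 2k2 + 2k3 + k4) = -0.061807
t=0.510000, y=-0.061807:
  k1 = f(0.510000, -0.061807) = -0.199695
  k2 = f(0.765000, -0.112729) = -0.258505
  k3 = f(0.765000, -0.127726) = -0.227762
  k4 = f(1.020000, -0.177966) = -0.287970
  y ← -0.061807 + (0.51/6)·(k1 + 2k2 + 2k3 + k4) = -0.185924
y(1.02) ≈ -0.1859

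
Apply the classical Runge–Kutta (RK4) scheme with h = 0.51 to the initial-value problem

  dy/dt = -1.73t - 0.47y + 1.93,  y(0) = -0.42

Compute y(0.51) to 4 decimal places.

0.3366

RK4: k1 = f(t_n, y_n); k2 = f(t_n + h/2, y_n + (h/2)·k1); k3 = f(t_n + h/2, y_n + (h/2)·k2); k4 = f(t_n + h, y_n + h·k3); y_{n+1} = y_n + (h/6)·(k1 + 2k2 + 2k3 + k4).
t=0.000000, y=-0.420000:
  k1 = f(0.000000, -0.420000) = 2.127400
  k2 = f(0.255000, 0.122487) = 1.431281
  k3 = f(0.255000, -0.055023) = 1.514711
  k4 = f(0.510000, 0.352503) = 0.882024
  y ← -0.420000 + (0.51/6)·(k1 + 2k2 + 2k3 + k4) = 0.336620
y(0.51) ≈ 0.3366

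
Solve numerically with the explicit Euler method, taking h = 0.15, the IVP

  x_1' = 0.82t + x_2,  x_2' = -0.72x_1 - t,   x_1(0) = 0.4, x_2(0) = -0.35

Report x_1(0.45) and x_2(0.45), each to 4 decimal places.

Euler on (x_1,x_2): x_1_{n+1} = x_1_n + h·x_1', x_2_{n+1} = x_2_n + h·x_2'.
0.000000: (0.400000, -0.350000); f=(-0.350000, -0.288000) → (0.347500, -0.393200)
0.150000: (0.347500, -0.393200); f=(-0.270200, -0.400200) → (0.306970, -0.453230)
0.300000: (0.306970, -0.453230); f=(-0.207230, -0.521018) → (0.275886, -0.531383)
(x_1(0.45), x_2(0.45)) ≈ (0.2759, -0.5314)

0.2759, -0.5314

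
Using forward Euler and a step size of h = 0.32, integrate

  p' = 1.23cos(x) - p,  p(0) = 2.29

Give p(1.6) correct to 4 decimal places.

Euler: p_{n+1} = p_n + h·f(x_n, p_n).
x=0.000000, p=2.290000: f=-1.060000 → p ← 2.290000 + 0.32·(-1.060000) = 1.950800
x=0.320000, p=1.950800: f=-0.783240 → p ← 1.950800 + 0.32·(-0.783240) = 1.700163
x=0.640000, p=1.700163: f=-0.713585 → p ← 1.700163 + 0.32·(-0.713585) = 1.471816
x=0.960000, p=1.471816: f=-0.766386 → p ← 1.471816 + 0.32·(-0.766386) = 1.226572
x=1.280000, p=1.226572: f=-0.873912 → p ← 1.226572 + 0.32·(-0.873912) = 0.946920
p(1.6) ≈ 0.9469

0.9469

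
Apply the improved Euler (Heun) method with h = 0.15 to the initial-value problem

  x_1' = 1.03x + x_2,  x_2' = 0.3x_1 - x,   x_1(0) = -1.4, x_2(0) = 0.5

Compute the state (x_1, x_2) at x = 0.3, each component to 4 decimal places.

-1.2254, 0.3363

Heun on (x_1,x_2): k1 = f(x_n, state_n); k2 = f(x_n + h, state_n + h·k1); state_{n+1} = state_n + (h/2)·(k1 + k2).
0.000000: (-1.400000, 0.500000)
  k1 = (0.500000, -0.420000)
  predictor → (-1.325000, 0.437000)
  k2 = (0.591500, -0.547500)
  → (-1.318137, 0.427438)
0.150000: (-1.318137, 0.427438)
  k1 = (0.581937, -0.545441)
  predictor → (-1.230847, 0.345621)
  k2 = (0.654621, -0.669254)
  → (-1.225396, 0.336335)
(x_1(0.3), x_2(0.3)) ≈ (-1.2254, 0.3363)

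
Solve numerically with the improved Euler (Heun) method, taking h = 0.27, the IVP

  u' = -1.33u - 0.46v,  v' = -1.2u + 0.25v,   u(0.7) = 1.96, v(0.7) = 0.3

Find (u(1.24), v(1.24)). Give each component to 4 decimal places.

1.0314, -0.6196

Heun on (u,v): k1 = f(s_n, state_n); k2 = f(s_n + h, state_n + h·k1); state_{n+1} = state_n + (h/2)·(k1 + k2).
0.700000: (1.960000, 0.300000)
  k1 = (-2.744800, -2.277000)
  predictor → (1.218904, -0.314790)
  k2 = (-1.476339, -1.541382)
  → (1.390146, -0.215482)
0.970000: (1.390146, -0.215482)
  k1 = (-1.749773, -1.722046)
  predictor → (0.917708, -0.680434)
  k2 = (-0.907551, -1.271358)
  → (1.031407, -0.619591)
(u(1.24), v(1.24)) ≈ (1.0314, -0.6196)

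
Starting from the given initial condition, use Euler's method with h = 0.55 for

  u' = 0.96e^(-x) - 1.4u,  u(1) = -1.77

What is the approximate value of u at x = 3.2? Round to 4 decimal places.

0.0555

Euler: u_{n+1} = u_n + h·f(x_n, u_n).
x=1.000000, u=-1.770000: f=2.831164 → u ← -1.770000 + 0.55·2.831164 = -0.212860
x=1.550000, u=-0.212860: f=0.501762 → u ← -0.212860 + 0.55·0.501762 = 0.063109
x=2.100000, u=0.063109: f=0.029205 → u ← 0.063109 + 0.55·0.029205 = 0.079172
x=2.650000, u=0.079172: f=-0.043016 → u ← 0.079172 + 0.55·(-0.043016) = 0.055513
u(3.2) ≈ 0.0555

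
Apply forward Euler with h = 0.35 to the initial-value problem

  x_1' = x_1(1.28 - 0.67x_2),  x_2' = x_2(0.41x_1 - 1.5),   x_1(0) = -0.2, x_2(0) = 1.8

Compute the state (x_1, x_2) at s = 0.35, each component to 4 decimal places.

Euler on (x_1,x_2): x_1_{n+1} = x_1_n + h·x_1', x_2_{n+1} = x_2_n + h·x_2'.
0.000000: (-0.200000, 1.800000); f=(-0.014800, -2.847600) → (-0.205180, 0.803340)
(x_1(0.35), x_2(0.35)) ≈ (-0.2052, 0.8033)

-0.2052, 0.8033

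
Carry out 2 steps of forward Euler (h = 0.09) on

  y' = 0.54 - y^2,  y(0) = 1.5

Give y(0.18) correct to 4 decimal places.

1.2316

Euler: y_{n+1} = y_n + h·f(s_n, y_n).
s=0.000000, y=1.500000: f=-1.710000 → y ← 1.500000 + 0.09·(-1.710000) = 1.346100
s=0.090000, y=1.346100: f=-1.271985 → y ← 1.346100 + 0.09·(-1.271985) = 1.231621
y(0.18) ≈ 1.2316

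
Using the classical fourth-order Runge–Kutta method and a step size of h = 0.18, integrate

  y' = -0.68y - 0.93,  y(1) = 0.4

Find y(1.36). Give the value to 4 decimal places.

RK4: k1 = f(s_n, y_n); k2 = f(s_n + h/2, y_n + (h/2)·k1); k3 = f(s_n + h/2, y_n + (h/2)·k2); k4 = f(s_n + h, y_n + h·k3); y_{n+1} = y_n + (h/6)·(k1 + 2k2 + 2k3 + k4).
s=1.000000, y=0.400000:
  k1 = f(1.000000, 0.400000) = -1.202000
  k2 = f(1.090000, 0.291820) = -1.128438
  k3 = f(1.090000, 0.298441) = -1.132940
  k4 = f(1.180000, 0.196071) = -1.063328
  y ← 0.400000 + (0.18/6)·(k1 + 2k2 + 2k3 + k4) = 0.196358
s=1.180000, y=0.196358:
  k1 = f(1.180000, 0.196358) = -1.063523
  k2 = f(1.270000, 0.100640) = -0.998435
  k3 = f(1.270000, 0.106498) = -1.002419
  k4 = f(1.360000, 0.015922) = -0.940827
  y ← 0.196358 + (0.18/6)·(k1 + 2k2 + 2k3 + k4) = 0.016176
y(1.36) ≈ 0.0162

0.0162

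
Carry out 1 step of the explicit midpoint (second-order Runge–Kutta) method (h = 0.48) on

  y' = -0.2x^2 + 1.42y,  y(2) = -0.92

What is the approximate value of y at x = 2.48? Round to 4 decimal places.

Midpoint: k1 = f(x_n, y_n); k2 = f(x_n + h/2, y_n + (h/2)·k1); y_{n+1} = y_n + h·k2.
x=2.000000, y=-0.920000:
  k1 = f(2.000000, -0.920000) = -2.106400
  k2 = f(2.240000, -1.425536) = -3.027781
  y ← -0.920000 + 0.48·(-3.027781) = -2.373335
y(2.48) ≈ -2.3733

-2.3733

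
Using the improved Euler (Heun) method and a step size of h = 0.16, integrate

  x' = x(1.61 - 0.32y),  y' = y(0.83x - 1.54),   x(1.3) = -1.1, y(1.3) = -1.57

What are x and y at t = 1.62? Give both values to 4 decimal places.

-2.0315, -0.6681

Heun on (x,y): k1 = f(t_n, state_n); k2 = f(t_n + h, state_n + h·k1); state_{n+1} = state_n + (h/2)·(k1 + k2).
1.300000: (-1.100000, -1.570000)
  k1 = (-2.323640, 3.851210)
  predictor → (-1.471782, -0.953806)
  k2 = (-2.818784, 2.634012)
  → (-1.511394, -1.051182)
1.460000: (-1.511394, -1.051182)
  k1 = (-2.941744, 2.937484)
  predictor → (-1.982073, -0.581185)
  k2 = (-3.559762, 1.851144)
  → (-2.031514, -0.668092)
(x(1.62), y(1.62)) ≈ (-2.0315, -0.6681)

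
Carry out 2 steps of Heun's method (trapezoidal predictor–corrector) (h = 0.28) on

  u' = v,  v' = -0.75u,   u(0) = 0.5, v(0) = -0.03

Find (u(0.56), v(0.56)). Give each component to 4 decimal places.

0.4253, -0.2303

Heun on (u,v): k1 = f(t_n, state_n); k2 = f(t_n + h, state_n + h·k1); state_{n+1} = state_n + (h/2)·(k1 + k2).
0.000000: (0.500000, -0.030000)
  k1 = (-0.030000, -0.375000)
  predictor → (0.491600, -0.135000)
  k2 = (-0.135000, -0.368700)
  → (0.476900, -0.134118)
0.280000: (0.476900, -0.134118)
  k1 = (-0.134118, -0.357675)
  predictor → (0.439347, -0.234267)
  k2 = (-0.234267, -0.329510)
  → (0.425326, -0.230324)
(u(0.56), v(0.56)) ≈ (0.4253, -0.2303)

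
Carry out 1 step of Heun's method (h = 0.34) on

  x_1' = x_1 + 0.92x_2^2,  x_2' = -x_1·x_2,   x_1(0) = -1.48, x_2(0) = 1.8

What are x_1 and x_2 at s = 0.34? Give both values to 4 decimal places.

Heun on (x_1,x_2): k1 = f(s_n, state_n); k2 = f(s_n + h, state_n + h·k1); state_{n+1} = state_n + (h/2)·(k1 + k2).
0.000000: (-1.480000, 1.800000)
  k1 = (1.500800, 2.664000)
  predictor → (-0.969728, 2.705760)
  k2 = (5.765718, 2.623851)
  → (-0.244692, 2.698935)
(x_1(0.34), x_2(0.34)) ≈ (-0.2447, 2.6989)

-0.2447, 2.6989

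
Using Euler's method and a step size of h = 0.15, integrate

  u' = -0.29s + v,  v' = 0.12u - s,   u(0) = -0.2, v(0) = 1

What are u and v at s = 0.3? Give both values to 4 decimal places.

Euler on (u,v): u_{n+1} = u_n + h·u', v_{n+1} = v_n + h·v'.
0.000000: (-0.200000, 1.000000); f=(1.000000, -0.024000) → (-0.050000, 0.996400)
0.150000: (-0.050000, 0.996400); f=(0.952900, -0.156000) → (0.092935, 0.973000)
(u(0.3), v(0.3)) ≈ (0.0929, 0.9730)

0.0929, 0.9730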